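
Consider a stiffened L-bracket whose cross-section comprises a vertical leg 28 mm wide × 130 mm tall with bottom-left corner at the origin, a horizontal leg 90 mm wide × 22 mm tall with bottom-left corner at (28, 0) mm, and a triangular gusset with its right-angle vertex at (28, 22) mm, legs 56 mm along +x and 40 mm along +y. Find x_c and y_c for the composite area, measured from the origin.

x_c = 36.76 mm, y_c = 44.21 mm

Part | A | x̄ᵢ | ȳᵢ | A·x̄ᵢ | A·ȳᵢ
vertical leg | 3640.00 | 14.00 | 65.00 | 50960.00 | 236600.00
horizontal leg | 1980.00 | 73.00 | 11.00 | 144540.00 | 21780.00
gusset | 1120.00 | 46.67 | 35.33 | 52266.67 | 39573.33
Σ | 6740.00 |  |  | 247766.67 | 297953.33
x_c = 247766.67 / 6740.00 = 36.76 mm
y_c = 297953.33 / 6740.00 = 44.21 mm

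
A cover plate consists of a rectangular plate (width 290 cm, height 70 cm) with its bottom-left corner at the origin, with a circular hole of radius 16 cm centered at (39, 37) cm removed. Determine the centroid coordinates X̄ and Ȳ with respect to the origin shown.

X̄ = 149.37 cm, Ȳ = 34.92 cm

Part | A | x̄ᵢ | ȳᵢ | A·x̄ᵢ | A·ȳᵢ
plate | 20300.00 | 145.00 | 35.00 | 2943500.00 | 710500.00
hole | -804.25 | 39.00 | 37.00 | -31365.66 | -29757.17
Σ | 19495.75 |  |  | 2912134.34 | 680742.83
X̄ = 2912134.34 / 19495.75 = 149.37 cm
Ȳ = 680742.83 / 19495.75 = 34.92 cm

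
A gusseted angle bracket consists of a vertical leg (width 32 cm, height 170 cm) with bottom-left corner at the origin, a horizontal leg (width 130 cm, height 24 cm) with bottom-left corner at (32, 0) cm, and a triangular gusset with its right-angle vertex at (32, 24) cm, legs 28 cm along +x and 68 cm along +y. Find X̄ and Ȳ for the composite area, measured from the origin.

vertical leg: A = 32 × 170 = 5440.00, centroid at (16.00, 85.00).
horizontal leg: A = 130 × 24 = 3120.00, centroid at (97.00, 12.00).
gusset: A = ½·28·68 = 952.00, centroid at (41.33, 46.67).
ΣA = 9512.00 cm², ΣAX̄ = 429029.33 cm³, ΣAȲ = 544266.67 cm³.
X̄ = 429029.33/9512.00 = 45.10 cm; Ȳ = 544266.67/9512.00 = 57.22 cm.

X̄ = 45.10 cm, Ȳ = 57.22 cm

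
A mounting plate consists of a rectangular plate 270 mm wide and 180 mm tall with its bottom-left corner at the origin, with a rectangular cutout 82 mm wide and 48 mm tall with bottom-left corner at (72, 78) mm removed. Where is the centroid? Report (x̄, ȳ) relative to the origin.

Part | A | x̄ᵢ | ȳᵢ | A·x̄ᵢ | A·ȳᵢ
plate | 48600.00 | 135.00 | 90.00 | 6561000.00 | 4374000.00
hole | -3936.00 | 113.00 | 102.00 | -444768.00 | -401472.00
Σ | 44664.00 |  |  | 6116232.00 | 3972528.00
x̄ = 6116232.00 / 44664.00 = 136.94 mm
ȳ = 3972528.00 / 44664.00 = 88.94 mm

x̄ = 136.94 mm, ȳ = 88.94 mm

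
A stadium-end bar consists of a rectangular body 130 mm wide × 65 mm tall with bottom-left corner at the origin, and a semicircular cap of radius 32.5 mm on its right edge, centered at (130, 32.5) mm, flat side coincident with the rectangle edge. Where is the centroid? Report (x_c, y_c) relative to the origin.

x_c = 77.93 mm, y_c = 32.50 mm

rectangular body: A = 130 × 65 = 8450.00, centroid at (65.00, 32.50).
semicircular end: A = ½π·32.5² = 1659.15, centroid at (143.79, 32.50).
ΣA = 10109.15 mm², ΣAx_c = 787825.39 mm³, ΣAy_c = 328547.49 mm³.
x_c = 787825.39/10109.15 = 77.93 mm; y_c = 328547.49/10109.15 = 32.50 mm.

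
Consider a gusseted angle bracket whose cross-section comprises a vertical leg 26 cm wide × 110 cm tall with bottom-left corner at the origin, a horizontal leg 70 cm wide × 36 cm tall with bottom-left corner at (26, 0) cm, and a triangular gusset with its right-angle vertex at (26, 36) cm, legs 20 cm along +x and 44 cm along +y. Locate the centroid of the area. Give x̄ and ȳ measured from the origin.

x̄ = 35.27 cm, ȳ = 38.65 cm

vertical leg: A = 26 × 110 = 2860.00, centroid at (13.00, 55.00).
horizontal leg: A = 70 × 36 = 2520.00, centroid at (61.00, 18.00).
gusset: A = ½·20·44 = 440.00, centroid at (32.67, 50.67).
ΣA = 5820.00 cm², ΣAx̄ = 205273.33 cm³, ΣAȳ = 224953.33 cm³.
x̄ = 205273.33/5820.00 = 35.27 cm; ȳ = 224953.33/5820.00 = 38.65 cm.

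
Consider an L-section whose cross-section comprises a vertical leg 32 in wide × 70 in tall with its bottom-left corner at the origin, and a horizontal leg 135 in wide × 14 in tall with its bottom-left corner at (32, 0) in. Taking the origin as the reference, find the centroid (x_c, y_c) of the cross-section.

Part | A | x̄ᵢ | ȳᵢ | A·x̄ᵢ | A·ȳᵢ
vertical leg | 2240.00 | 16.00 | 35.00 | 35840.00 | 78400.00
horizontal leg | 1890.00 | 99.50 | 7.00 | 188055.00 | 13230.00
Σ | 4130.00 |  |  | 223895.00 | 91630.00
x_c = 223895.00 / 4130.00 = 54.21 in
y_c = 91630.00 / 4130.00 = 22.19 in

x_c = 54.21 in, y_c = 22.19 in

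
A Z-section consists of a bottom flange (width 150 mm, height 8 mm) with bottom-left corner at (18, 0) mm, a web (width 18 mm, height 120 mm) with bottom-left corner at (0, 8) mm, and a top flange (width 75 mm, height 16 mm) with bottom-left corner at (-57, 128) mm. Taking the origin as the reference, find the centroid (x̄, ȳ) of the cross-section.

x̄ = 23.61 mm, ȳ = 69.05 mm

Part | A | x̄ᵢ | ȳᵢ | A·x̄ᵢ | A·ȳᵢ
bottom flange | 1200.00 | 93.00 | 4.00 | 111600.00 | 4800.00
web | 2160.00 | 9.00 | 68.00 | 19440.00 | 146880.00
top flange | 1200.00 | -19.50 | 136.00 | -23400.00 | 163200.00
Σ | 4560.00 |  |  | 107640.00 | 314880.00
x̄ = 107640.00 / 4560.00 = 23.61 mm
ȳ = 314880.00 / 4560.00 = 69.05 mm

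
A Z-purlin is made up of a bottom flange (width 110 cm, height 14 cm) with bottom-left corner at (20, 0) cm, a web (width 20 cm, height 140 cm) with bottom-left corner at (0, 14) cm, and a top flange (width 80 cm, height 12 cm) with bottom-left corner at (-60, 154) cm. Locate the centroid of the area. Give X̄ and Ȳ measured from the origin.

Part | A | x̄ᵢ | ȳᵢ | A·x̄ᵢ | A·ȳᵢ
bottom flange | 1540.00 | 75.00 | 7.00 | 115500.00 | 10780.00
web | 2800.00 | 10.00 | 84.00 | 28000.00 | 235200.00
top flange | 960.00 | -20.00 | 160.00 | -19200.00 | 153600.00
Σ | 5300.00 |  |  | 124300.00 | 399580.00
X̄ = 124300.00 / 5300.00 = 23.45 cm
Ȳ = 399580.00 / 5300.00 = 75.39 cm

X̄ = 23.45 cm, Ȳ = 75.39 cm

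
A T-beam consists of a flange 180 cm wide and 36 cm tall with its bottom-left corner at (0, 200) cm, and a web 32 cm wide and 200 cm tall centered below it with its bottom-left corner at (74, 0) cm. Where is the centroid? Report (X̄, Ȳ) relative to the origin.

web: A = 32 × 200 = 6400.00, centroid at (90.00, 100.00).
flange: A = 180 × 36 = 6480.00, centroid at (90.00, 218.00).
ΣA = 12880.00 cm²
ΣAX̄ = (6400.00)(90.00) + (6480.00)(90.00) = 1159200.00 cm³
ΣAȲ = (6400.00)(100.00) + (6480.00)(218.00) = 2052640.00 cm³
X̄ = 1159200.00 / 12880.00 = 90.00 cm
Ȳ = 2052640.00 / 12880.00 = 159.37 cm

X̄ = 90.00 cm, Ȳ = 159.37 cm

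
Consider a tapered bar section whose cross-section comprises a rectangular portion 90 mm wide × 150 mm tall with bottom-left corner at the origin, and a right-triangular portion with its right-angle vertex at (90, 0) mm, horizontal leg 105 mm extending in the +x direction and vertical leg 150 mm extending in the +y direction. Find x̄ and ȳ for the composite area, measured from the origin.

x̄ = 74.47 mm, ȳ = 65.79 mm

rectangular portion: A = 90 × 150 = 13500.00, centroid at (45.00, 75.00).
triangular portion: A = ½·105·150 = 7875.00, centroid at (125.00, 50.00).
ΣA = 21375.00 mm², ΣAx̄ = 1591875.00 mm³, ΣAȳ = 1406250.00 mm³.
x̄ = 1591875.00/21375.00 = 74.47 mm; ȳ = 1406250.00/21375.00 = 65.79 mm.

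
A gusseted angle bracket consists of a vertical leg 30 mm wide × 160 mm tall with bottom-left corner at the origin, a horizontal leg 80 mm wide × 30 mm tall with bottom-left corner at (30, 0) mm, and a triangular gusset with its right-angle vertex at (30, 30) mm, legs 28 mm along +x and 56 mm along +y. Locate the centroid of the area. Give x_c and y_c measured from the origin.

x_c = 33.92 mm, y_c = 57.38 mm

vertical leg: A = 30 × 160 = 4800.00, centroid at (15.00, 80.00).
horizontal leg: A = 80 × 30 = 2400.00, centroid at (70.00, 15.00).
gusset: A = ½·28·56 = 784.00, centroid at (39.33, 48.67).
ΣA = 7984.00 mm², ΣAx_c = 270837.33 mm³, ΣAy_c = 458154.67 mm³.
x_c = 270837.33/7984.00 = 33.92 mm; y_c = 458154.67/7984.00 = 57.38 mm.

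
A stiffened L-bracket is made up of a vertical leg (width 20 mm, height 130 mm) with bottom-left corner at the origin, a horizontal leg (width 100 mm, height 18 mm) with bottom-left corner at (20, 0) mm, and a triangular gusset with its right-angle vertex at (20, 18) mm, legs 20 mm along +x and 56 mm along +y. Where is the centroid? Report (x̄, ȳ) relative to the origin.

x̄ = 33.66 mm, ȳ = 41.48 mm

vertical leg: A = 20 × 130 = 2600.00, centroid at (10.00, 65.00).
horizontal leg: A = 100 × 18 = 1800.00, centroid at (70.00, 9.00).
gusset: A = ½·20·56 = 560.00, centroid at (26.67, 36.67).
ΣA = 4960.00 mm²
ΣAx̄ = (2600.00)(10.00) + (1800.00)(70.00) + (560.00)(26.67) = 166933.33 mm³
ΣAȳ = (2600.00)(65.00) + (1800.00)(9.00) + (560.00)(36.67) = 205733.33 mm³
x̄ = 166933.33 / 4960.00 = 33.66 mm
ȳ = 205733.33 / 4960.00 = 41.48 mm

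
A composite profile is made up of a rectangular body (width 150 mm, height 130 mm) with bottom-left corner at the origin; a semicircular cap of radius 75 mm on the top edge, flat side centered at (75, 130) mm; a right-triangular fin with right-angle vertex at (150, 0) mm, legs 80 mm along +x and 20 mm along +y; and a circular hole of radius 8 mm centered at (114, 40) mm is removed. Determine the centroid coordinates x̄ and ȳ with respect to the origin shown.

rectangular body: A = 150 × 130 = 19500.00, centroid at (75.00, 65.00).
semicircular top: A = ½π·75² = 8835.73, centroid at (75.00, 161.83).
triangular fin: A = ½·80·20 = 800.00, centroid at (176.67, 6.67).
hole: A = −π·8² = -201.06, centroid at (114.00, 40.00).
ΣA = 28934.67 mm²
ΣAx̄ = (19500.00)(75.00) + (8835.73)(75.00) + (800.00)(176.67) + (-201.06)(114.00) = 2243591.97 mm³
ΣAȳ = (19500.00)(65.00) + (8835.73)(161.83) + (800.00)(6.67) + (-201.06)(40.00) = 2694685.67 mm³
x̄ = 2243591.97 / 28934.67 = 77.54 mm
ȳ = 2694685.67 / 28934.67 = 93.13 mm

x̄ = 77.54 mm, ȳ = 93.13 mm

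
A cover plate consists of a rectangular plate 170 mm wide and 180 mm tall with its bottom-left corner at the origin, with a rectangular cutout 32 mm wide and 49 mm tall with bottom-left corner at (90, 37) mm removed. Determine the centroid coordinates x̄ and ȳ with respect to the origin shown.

x̄ = 83.87 mm, ȳ = 91.54 mm

plate: A = 170 × 180 = 30600.00, centroid at (85.00, 90.00).
hole: A = −(32 × 49) = -1568.00, centroid at (106.00, 61.50).
ΣA = 29032.00 mm², ΣAx̄ = 2434792.00 mm³, ΣAȳ = 2657568.00 mm³.
x̄ = 2434792.00/29032.00 = 83.87 mm; ȳ = 2657568.00/29032.00 = 91.54 mm.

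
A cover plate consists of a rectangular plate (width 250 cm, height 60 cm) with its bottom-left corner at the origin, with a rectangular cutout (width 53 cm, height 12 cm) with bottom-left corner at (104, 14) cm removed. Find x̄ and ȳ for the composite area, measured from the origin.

plate: A = 250 × 60 = 15000.00, centroid at (125.00, 30.00).
hole: A = −(53 × 12) = -636.00, centroid at (130.50, 20.00).
ΣA = 14364.00 cm²
ΣAx̄ = (15000.00)(125.00) + (-636.00)(130.50) = 1792002.00 cm³
ΣAȳ = (15000.00)(30.00) + (-636.00)(20.00) = 437280.00 cm³
x̄ = 1792002.00 / 14364.00 = 124.76 cm
ȳ = 437280.00 / 14364.00 = 30.44 cm

x̄ = 124.76 cm, ȳ = 30.44 cm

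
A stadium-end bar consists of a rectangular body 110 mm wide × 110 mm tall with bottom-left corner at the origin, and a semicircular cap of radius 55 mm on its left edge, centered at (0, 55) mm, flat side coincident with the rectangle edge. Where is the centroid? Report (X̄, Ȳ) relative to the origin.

rectangular body: A = 110 × 110 = 12100.00, centroid at (55.00, 55.00).
semicircular end: A = ½π·55² = 4751.66, centroid at (-23.34, 55.00).
ΣA = 16851.66 mm², ΣAX̄ = 554583.33 mm³, ΣAȲ = 926841.24 mm³.
X̄ = 554583.33/16851.66 = 32.91 mm; Ȳ = 926841.24/16851.66 = 55.00 mm.

X̄ = 32.91 mm, Ȳ = 55.00 mm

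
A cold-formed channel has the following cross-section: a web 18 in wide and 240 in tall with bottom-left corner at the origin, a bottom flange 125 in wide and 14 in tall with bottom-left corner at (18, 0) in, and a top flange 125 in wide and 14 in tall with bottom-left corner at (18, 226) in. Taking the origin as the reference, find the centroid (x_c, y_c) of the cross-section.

Part | A | x̄ᵢ | ȳᵢ | A·x̄ᵢ | A·ȳᵢ
web | 4320.00 | 9.00 | 120.00 | 38880.00 | 518400.00
bottom flange | 1750.00 | 80.50 | 7.00 | 140875.00 | 12250.00
top flange | 1750.00 | 80.50 | 233.00 | 140875.00 | 407750.00
Σ | 7820.00 |  |  | 320630.00 | 938400.00
x_c = 320630.00 / 7820.00 = 41.00 in
y_c = 938400.00 / 7820.00 = 120.00 in

x_c = 41.00 in, y_c = 120.00 in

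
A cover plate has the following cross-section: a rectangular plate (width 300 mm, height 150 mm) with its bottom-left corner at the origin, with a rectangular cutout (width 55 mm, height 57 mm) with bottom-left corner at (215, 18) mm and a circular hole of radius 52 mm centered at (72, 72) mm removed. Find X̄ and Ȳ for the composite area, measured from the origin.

plate: A = 300 × 150 = 45000.00, centroid at (150.00, 75.00).
hole 1: A = −(55 × 57) = -3135.00, centroid at (242.50, 46.50).
hole 2: A = −π·52² = -8494.87, centroid at (72.00, 72.00).
ΣA = 33370.13 mm²
ΣAX̄ = (45000.00)(150.00) + (-3135.00)(242.50) + (-8494.87)(72.00) = 5378132.11 mm³
ΣAȲ = (45000.00)(75.00) + (-3135.00)(46.50) + (-8494.87)(72.00) = 2617592.11 mm³
X̄ = 5378132.11 / 33370.13 = 161.17 mm
Ȳ = 2617592.11 / 33370.13 = 78.44 mm

X̄ = 161.17 mm, Ȳ = 78.44 mm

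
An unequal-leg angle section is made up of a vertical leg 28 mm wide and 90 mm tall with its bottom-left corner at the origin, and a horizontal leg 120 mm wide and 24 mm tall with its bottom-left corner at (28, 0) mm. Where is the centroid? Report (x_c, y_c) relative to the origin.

x_c = 53.47 mm, y_c = 27.40 mm

vertical leg: A = 28 × 90 = 2520.00, centroid at (14.00, 45.00).
horizontal leg: A = 120 × 24 = 2880.00, centroid at (88.00, 12.00).
ΣA = 5400.00 mm²
ΣAx_c = (2520.00)(14.00) + (2880.00)(88.00) = 288720.00 mm³
ΣAy_c = (2520.00)(45.00) + (2880.00)(12.00) = 147960.00 mm³
x_c = 288720.00 / 5400.00 = 53.47 mm
y_c = 147960.00 / 5400.00 = 27.40 mm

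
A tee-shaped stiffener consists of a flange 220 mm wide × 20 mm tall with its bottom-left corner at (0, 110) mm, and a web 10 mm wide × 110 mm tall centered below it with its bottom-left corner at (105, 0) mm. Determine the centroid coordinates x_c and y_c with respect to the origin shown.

web: A = 10 × 110 = 1100.00, centroid at (110.00, 55.00).
flange: A = 220 × 20 = 4400.00, centroid at (110.00, 120.00).
ΣA = 5500.00 mm²
ΣAx_c = (1100.00)(110.00) + (4400.00)(110.00) = 605000.00 mm³
ΣAy_c = (1100.00)(55.00) + (4400.00)(120.00) = 588500.00 mm³
x_c = 605000.00 / 5500.00 = 110.00 mm
y_c = 588500.00 / 5500.00 = 107.00 mm

x_c = 110.00 mm, y_c = 107.00 mm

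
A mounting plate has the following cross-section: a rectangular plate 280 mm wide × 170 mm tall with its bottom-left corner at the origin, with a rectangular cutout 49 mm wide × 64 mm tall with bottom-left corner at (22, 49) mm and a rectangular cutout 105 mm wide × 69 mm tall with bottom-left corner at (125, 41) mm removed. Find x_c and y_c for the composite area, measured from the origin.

Part | A | x̄ᵢ | ȳᵢ | A·x̄ᵢ | A·ȳᵢ
plate | 47600.00 | 140.00 | 85.00 | 6664000.00 | 4046000.00
hole 1 | -3136.00 | 46.50 | 81.00 | -145824.00 | -254016.00
hole 2 | -7245.00 | 177.50 | 75.50 | -1285987.50 | -546997.50
Σ | 37219.00 |  |  | 5232188.50 | 3244986.50
x_c = 5232188.50 / 37219.00 = 140.58 mm
y_c = 3244986.50 / 37219.00 = 87.19 mm

x_c = 140.58 mm, y_c = 87.19 mm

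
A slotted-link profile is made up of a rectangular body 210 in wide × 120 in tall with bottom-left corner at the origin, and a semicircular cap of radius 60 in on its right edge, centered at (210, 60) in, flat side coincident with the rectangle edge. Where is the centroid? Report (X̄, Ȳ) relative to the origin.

X̄ = 128.91 in, Ȳ = 60.00 in

rectangular body: A = 210 × 120 = 25200.00, centroid at (105.00, 60.00).
semicircular end: A = ½π·60² = 5654.87, centroid at (235.46, 60.00).
ΣA = 30854.87 in², ΣAX̄ = 3977522.02 in³, ΣAȲ = 1851292.01 in³.
X̄ = 3977522.02/30854.87 = 128.91 in; Ȳ = 1851292.01/30854.87 = 60.00 in.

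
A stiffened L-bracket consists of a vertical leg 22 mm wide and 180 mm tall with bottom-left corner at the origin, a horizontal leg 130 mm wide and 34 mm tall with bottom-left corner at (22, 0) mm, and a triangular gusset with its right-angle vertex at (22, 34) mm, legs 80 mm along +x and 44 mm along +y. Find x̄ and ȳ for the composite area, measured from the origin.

vertical leg: A = 22 × 180 = 3960.00, centroid at (11.00, 90.00).
horizontal leg: A = 130 × 34 = 4420.00, centroid at (87.00, 17.00).
gusset: A = ½·80·44 = 1760.00, centroid at (48.67, 48.67).
ΣA = 10140.00 mm², ΣAx̄ = 513753.33 mm³, ΣAȳ = 517193.33 mm³.
x̄ = 513753.33/10140.00 = 50.67 mm; ȳ = 517193.33/10140.00 = 51.01 mm.

x̄ = 50.67 mm, ȳ = 51.01 mm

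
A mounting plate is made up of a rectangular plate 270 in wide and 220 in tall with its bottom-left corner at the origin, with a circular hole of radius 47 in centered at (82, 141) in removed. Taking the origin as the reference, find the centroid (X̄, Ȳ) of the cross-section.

Part | A | x̄ᵢ | ȳᵢ | A·x̄ᵢ | A·ȳᵢ
plate | 59400.00 | 135.00 | 110.00 | 8019000.00 | 6534000.00
hole | -6939.78 | 82.00 | 141.00 | -569061.81 | -978508.72
Σ | 52460.22 |  |  | 7449938.19 | 5555491.28
X̄ = 7449938.19 / 52460.22 = 142.01 in
Ȳ = 5555491.28 / 52460.22 = 105.90 in

X̄ = 142.01 in, Ȳ = 105.90 in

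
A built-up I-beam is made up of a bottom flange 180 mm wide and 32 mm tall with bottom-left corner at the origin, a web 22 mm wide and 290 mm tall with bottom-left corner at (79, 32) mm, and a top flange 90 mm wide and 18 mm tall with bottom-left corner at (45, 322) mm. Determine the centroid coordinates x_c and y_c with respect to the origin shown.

x_c = 90.00 mm, y_c = 127.74 mm

bottom flange: A = 180 × 32 = 5760.00, centroid at (90.00, 16.00).
web: A = 22 × 290 = 6380.00, centroid at (90.00, 177.00).
top flange: A = 90 × 18 = 1620.00, centroid at (90.00, 331.00).
ΣA = 13760.00 mm²
ΣAx_c = (5760.00)(90.00) + (6380.00)(90.00) + (1620.00)(90.00) = 1238400.00 mm³
ΣAy_c = (5760.00)(16.00) + (6380.00)(177.00) + (1620.00)(331.00) = 1757640.00 mm³
x_c = 1238400.00 / 13760.00 = 90.00 mm
y_c = 1757640.00 / 13760.00 = 127.74 mm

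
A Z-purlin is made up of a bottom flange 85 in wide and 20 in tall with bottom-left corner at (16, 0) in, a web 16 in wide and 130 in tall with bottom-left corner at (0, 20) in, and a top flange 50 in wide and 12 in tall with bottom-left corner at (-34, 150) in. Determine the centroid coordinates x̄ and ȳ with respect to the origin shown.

x̄ = 25.27 in, ȳ = 65.62 in

bottom flange: A = 85 × 20 = 1700.00, centroid at (58.50, 10.00).
web: A = 16 × 130 = 2080.00, centroid at (8.00, 85.00).
top flange: A = 50 × 12 = 600.00, centroid at (-9.00, 156.00).
ΣA = 4380.00 in²
ΣAx̄ = (1700.00)(58.50) + (2080.00)(8.00) + (600.00)(-9.00) = 110690.00 in³
ΣAȳ = (1700.00)(10.00) + (2080.00)(85.00) + (600.00)(156.00) = 287400.00 in³
x̄ = 110690.00 / 4380.00 = 25.27 in
ȳ = 287400.00 / 4380.00 = 65.62 in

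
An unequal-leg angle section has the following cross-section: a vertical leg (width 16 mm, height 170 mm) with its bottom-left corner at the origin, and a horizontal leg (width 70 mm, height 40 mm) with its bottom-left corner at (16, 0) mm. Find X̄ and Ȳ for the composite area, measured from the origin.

X̄ = 29.81 mm, Ȳ = 52.03 mm

Part | A | x̄ᵢ | ȳᵢ | A·x̄ᵢ | A·ȳᵢ
vertical leg | 2720.00 | 8.00 | 85.00 | 21760.00 | 231200.00
horizontal leg | 2800.00 | 51.00 | 20.00 | 142800.00 | 56000.00
Σ | 5520.00 |  |  | 164560.00 | 287200.00
X̄ = 164560.00 / 5520.00 = 29.81 mm
Ȳ = 287200.00 / 5520.00 = 52.03 mm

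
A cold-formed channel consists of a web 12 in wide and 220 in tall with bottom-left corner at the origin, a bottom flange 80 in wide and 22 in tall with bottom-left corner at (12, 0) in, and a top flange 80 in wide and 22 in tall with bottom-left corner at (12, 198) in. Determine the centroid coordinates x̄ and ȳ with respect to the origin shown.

x̄ = 32.29 in, ȳ = 110.00 in

web: A = 12 × 220 = 2640.00, centroid at (6.00, 110.00).
bottom flange: A = 80 × 22 = 1760.00, centroid at (52.00, 11.00).
top flange: A = 80 × 22 = 1760.00, centroid at (52.00, 209.00).
ΣA = 6160.00 in², ΣAx̄ = 198880.00 in³, ΣAȳ = 677600.00 in³.
x̄ = 198880.00/6160.00 = 32.29 in; ȳ = 677600.00/6160.00 = 110.00 in.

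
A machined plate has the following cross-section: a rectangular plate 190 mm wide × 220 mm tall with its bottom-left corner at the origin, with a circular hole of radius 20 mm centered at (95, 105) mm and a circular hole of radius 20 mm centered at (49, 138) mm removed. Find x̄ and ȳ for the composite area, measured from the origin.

x̄ = 96.47 mm, ȳ = 109.26 mm

Part | A | x̄ᵢ | ȳᵢ | A·x̄ᵢ | A·ȳᵢ
plate | 41800.00 | 95.00 | 110.00 | 3971000.00 | 4598000.00
hole 1 | -1256.64 | 95.00 | 105.00 | -119380.52 | -131946.89
hole 2 | -1256.64 | 49.00 | 138.00 | -61575.22 | -173415.91
Σ | 39286.73 |  |  | 3790044.26 | 4292637.19
x̄ = 3790044.26 / 39286.73 = 96.47 mm
ȳ = 4292637.19 / 39286.73 = 109.26 mm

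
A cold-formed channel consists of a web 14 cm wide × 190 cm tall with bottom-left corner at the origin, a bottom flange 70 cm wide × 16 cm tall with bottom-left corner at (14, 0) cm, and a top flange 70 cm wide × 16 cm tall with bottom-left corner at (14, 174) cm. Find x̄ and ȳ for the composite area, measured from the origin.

x̄ = 26.20 cm, ȳ = 95.00 cm

web: A = 14 × 190 = 2660.00, centroid at (7.00, 95.00).
bottom flange: A = 70 × 16 = 1120.00, centroid at (49.00, 8.00).
top flange: A = 70 × 16 = 1120.00, centroid at (49.00, 182.00).
ΣA = 4900.00 cm²
ΣAx̄ = (2660.00)(7.00) + (1120.00)(49.00) + (1120.00)(49.00) = 128380.00 cm³
ΣAȳ = (2660.00)(95.00) + (1120.00)(8.00) + (1120.00)(182.00) = 465500.00 cm³
x̄ = 128380.00 / 4900.00 = 26.20 cm
ȳ = 465500.00 / 4900.00 = 95.00 cm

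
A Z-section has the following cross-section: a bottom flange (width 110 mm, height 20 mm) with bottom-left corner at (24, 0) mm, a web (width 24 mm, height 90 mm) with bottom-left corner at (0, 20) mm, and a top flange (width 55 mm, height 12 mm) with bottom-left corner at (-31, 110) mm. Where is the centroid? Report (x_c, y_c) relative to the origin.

x_c = 39.32 mm, y_c = 47.60 mm

Part | A | x̄ᵢ | ȳᵢ | A·x̄ᵢ | A·ȳᵢ
bottom flange | 2200.00 | 79.00 | 10.00 | 173800.00 | 22000.00
web | 2160.00 | 12.00 | 65.00 | 25920.00 | 140400.00
top flange | 660.00 | -3.50 | 116.00 | -2310.00 | 76560.00
Σ | 5020.00 |  |  | 197410.00 | 238960.00
x_c = 197410.00 / 5020.00 = 39.32 mm
y_c = 238960.00 / 5020.00 = 47.60 mm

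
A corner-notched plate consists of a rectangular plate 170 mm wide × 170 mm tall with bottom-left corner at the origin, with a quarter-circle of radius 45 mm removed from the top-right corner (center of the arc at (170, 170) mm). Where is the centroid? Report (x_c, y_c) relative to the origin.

x_c = 81.16 mm, y_c = 81.16 mm

Part | A | x̄ᵢ | ȳᵢ | A·x̄ᵢ | A·ȳᵢ
plate | 28900.00 | 85.00 | 85.00 | 2456500.00 | 2456500.00
removed quarter-circle | -1590.43 | 150.90 | 150.90 | -239998.32 | -239998.32
Σ | 27309.57 |  |  | 2216501.68 | 2216501.68
x_c = 2216501.68 / 27309.57 = 81.16 mm
y_c = 2216501.68 / 27309.57 = 81.16 mm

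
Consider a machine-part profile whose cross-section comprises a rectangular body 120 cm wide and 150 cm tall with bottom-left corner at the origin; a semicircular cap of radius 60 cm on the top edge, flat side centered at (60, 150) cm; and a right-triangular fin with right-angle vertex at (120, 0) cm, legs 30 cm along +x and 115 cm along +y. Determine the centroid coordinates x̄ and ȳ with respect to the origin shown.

rectangular body: A = 120 × 150 = 18000.00, centroid at (60.00, 75.00).
semicircular top: A = ½π·60² = 5654.87, centroid at (60.00, 175.46).
triangular fin: A = ½·30·115 = 1725.00, centroid at (130.00, 38.33).
ΣA = 25379.87 cm²
ΣAx̄ = (18000.00)(60.00) + (5654.87)(60.00) + (1725.00)(130.00) = 1643542.01 cm³
ΣAȳ = (18000.00)(75.00) + (5654.87)(175.46) + (1725.00)(38.33) = 2408355.02 cm³
x̄ = 1643542.01 / 25379.87 = 64.76 cm
ȳ = 2408355.02 / 25379.87 = 94.89 cm

x̄ = 64.76 cm, ȳ = 94.89 cm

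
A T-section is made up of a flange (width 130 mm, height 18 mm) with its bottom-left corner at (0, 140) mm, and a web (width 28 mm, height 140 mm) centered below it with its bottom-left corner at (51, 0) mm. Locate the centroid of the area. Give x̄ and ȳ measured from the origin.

x̄ = 65.00 mm, ȳ = 99.53 mm

web: A = 28 × 140 = 3920.00, centroid at (65.00, 70.00).
flange: A = 130 × 18 = 2340.00, centroid at (65.00, 149.00).
ΣA = 6260.00 mm²
ΣAx̄ = (3920.00)(65.00) + (2340.00)(65.00) = 406900.00 mm³
ΣAȳ = (3920.00)(70.00) + (2340.00)(149.00) = 623060.00 mm³
x̄ = 406900.00 / 6260.00 = 65.00 mm
ȳ = 623060.00 / 6260.00 = 99.53 mm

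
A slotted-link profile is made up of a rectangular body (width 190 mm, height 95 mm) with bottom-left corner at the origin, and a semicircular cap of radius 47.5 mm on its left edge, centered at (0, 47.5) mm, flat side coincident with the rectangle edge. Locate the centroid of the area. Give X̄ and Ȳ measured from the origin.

rectangular body: A = 190 × 95 = 18050.00, centroid at (95.00, 47.50).
semicircular end: A = ½π·47.5² = 3544.11, centroid at (-20.16, 47.50).
ΣA = 21594.11 mm², ΣAX̄ = 1643302.08 mm³, ΣAȲ = 1025720.19 mm³.
X̄ = 1643302.08/21594.11 = 76.10 mm; Ȳ = 1025720.19/21594.11 = 47.50 mm.

X̄ = 76.10 mm, Ȳ = 47.50 mm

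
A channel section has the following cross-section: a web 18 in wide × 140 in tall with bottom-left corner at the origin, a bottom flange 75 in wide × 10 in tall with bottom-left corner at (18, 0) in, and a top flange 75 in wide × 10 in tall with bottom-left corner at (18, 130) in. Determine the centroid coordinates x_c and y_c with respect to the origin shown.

x_c = 26.35 in, y_c = 70.00 in

web: A = 18 × 140 = 2520.00, centroid at (9.00, 70.00).
bottom flange: A = 75 × 10 = 750.00, centroid at (55.50, 5.00).
top flange: A = 75 × 10 = 750.00, centroid at (55.50, 135.00).
ΣA = 4020.00 in²
ΣAx_c = (2520.00)(9.00) + (750.00)(55.50) + (750.00)(55.50) = 105930.00 in³
ΣAy_c = (2520.00)(70.00) + (750.00)(5.00) + (750.00)(135.00) = 281400.00 in³
x_c = 105930.00 / 4020.00 = 26.35 in
y_c = 281400.00 / 4020.00 = 70.00 in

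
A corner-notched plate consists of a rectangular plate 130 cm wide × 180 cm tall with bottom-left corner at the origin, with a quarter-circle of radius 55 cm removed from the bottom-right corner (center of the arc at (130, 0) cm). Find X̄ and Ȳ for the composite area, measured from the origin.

plate: A = 130 × 180 = 23400.00, centroid at (65.00, 90.00).
removed quarter-circle: A = −¼π·55² = -2375.83, centroid at (106.66, 23.34).
ΣA = 21024.17 cm²
ΣAX̄ = (23400.00)(65.00) + (-2375.83)(106.66) = 1267600.51 cm³
ΣAȲ = (23400.00)(90.00) + (-2375.83)(23.34) = 2050541.67 cm³
X̄ = 1267600.51 / 21024.17 = 60.29 cm
Ȳ = 2050541.67 / 21024.17 = 97.53 cm

X̄ = 60.29 cm, Ȳ = 97.53 cm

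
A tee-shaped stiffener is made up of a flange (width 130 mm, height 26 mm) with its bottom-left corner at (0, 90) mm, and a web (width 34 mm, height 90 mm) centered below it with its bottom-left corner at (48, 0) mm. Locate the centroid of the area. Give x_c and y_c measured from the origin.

x_c = 65.00 mm, y_c = 75.44 mm

Part | A | x̄ᵢ | ȳᵢ | A·x̄ᵢ | A·ȳᵢ
web | 3060.00 | 65.00 | 45.00 | 198900.00 | 137700.00
flange | 3380.00 | 65.00 | 103.00 | 219700.00 | 348140.00
Σ | 6440.00 |  |  | 418600.00 | 485840.00
x_c = 418600.00 / 6440.00 = 65.00 mm
y_c = 485840.00 / 6440.00 = 75.44 mm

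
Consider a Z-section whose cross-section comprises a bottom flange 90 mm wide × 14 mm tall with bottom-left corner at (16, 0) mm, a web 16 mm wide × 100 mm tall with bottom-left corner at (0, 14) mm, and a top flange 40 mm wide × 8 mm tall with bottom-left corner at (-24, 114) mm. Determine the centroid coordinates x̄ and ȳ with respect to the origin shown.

Part | A | x̄ᵢ | ȳᵢ | A·x̄ᵢ | A·ȳᵢ
bottom flange | 1260.00 | 61.00 | 7.00 | 76860.00 | 8820.00
web | 1600.00 | 8.00 | 64.00 | 12800.00 | 102400.00
top flange | 320.00 | -4.00 | 118.00 | -1280.00 | 37760.00
Σ | 3180.00 |  |  | 88380.00 | 148980.00
x̄ = 88380.00 / 3180.00 = 27.79 mm
ȳ = 148980.00 / 3180.00 = 46.85 mm

x̄ = 27.79 mm, ȳ = 46.85 mm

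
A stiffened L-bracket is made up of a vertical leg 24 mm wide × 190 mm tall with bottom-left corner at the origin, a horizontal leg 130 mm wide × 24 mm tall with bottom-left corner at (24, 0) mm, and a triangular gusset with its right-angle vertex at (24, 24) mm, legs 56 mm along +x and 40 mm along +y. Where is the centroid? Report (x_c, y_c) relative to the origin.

vertical leg: A = 24 × 190 = 4560.00, centroid at (12.00, 95.00).
horizontal leg: A = 130 × 24 = 3120.00, centroid at (89.00, 12.00).
gusset: A = ½·56·40 = 1120.00, centroid at (42.67, 37.33).
ΣA = 8800.00 mm²
ΣAx_c = (4560.00)(12.00) + (3120.00)(89.00) + (1120.00)(42.67) = 380186.67 mm³
ΣAy_c = (4560.00)(95.00) + (3120.00)(12.00) + (1120.00)(37.33) = 512453.33 mm³
x_c = 380186.67 / 8800.00 = 43.20 mm
y_c = 512453.33 / 8800.00 = 58.23 mm

x_c = 43.20 mm, y_c = 58.23 mm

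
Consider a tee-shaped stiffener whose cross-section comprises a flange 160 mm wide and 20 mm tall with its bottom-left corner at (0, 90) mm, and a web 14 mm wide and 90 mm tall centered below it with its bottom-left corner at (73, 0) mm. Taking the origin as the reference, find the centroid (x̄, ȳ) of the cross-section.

x̄ = 80.00 mm, ȳ = 84.46 mm

Part | A | x̄ᵢ | ȳᵢ | A·x̄ᵢ | A·ȳᵢ
web | 1260.00 | 80.00 | 45.00 | 100800.00 | 56700.00
flange | 3200.00 | 80.00 | 100.00 | 256000.00 | 320000.00
Σ | 4460.00 |  |  | 356800.00 | 376700.00
x̄ = 356800.00 / 4460.00 = 80.00 mm
ȳ = 376700.00 / 4460.00 = 84.46 mm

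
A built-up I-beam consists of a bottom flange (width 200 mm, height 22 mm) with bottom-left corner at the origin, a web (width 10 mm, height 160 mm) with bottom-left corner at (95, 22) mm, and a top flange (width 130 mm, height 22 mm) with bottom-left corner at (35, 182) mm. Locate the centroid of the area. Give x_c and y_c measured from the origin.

x_c = 100.00 mm, y_c = 86.18 mm

bottom flange: A = 200 × 22 = 4400.00, centroid at (100.00, 11.00).
web: A = 10 × 160 = 1600.00, centroid at (100.00, 102.00).
top flange: A = 130 × 22 = 2860.00, centroid at (100.00, 193.00).
ΣA = 8860.00 mm², ΣAx_c = 886000.00 mm³, ΣAy_c = 763580.00 mm³.
x_c = 886000.00/8860.00 = 100.00 mm; y_c = 763580.00/8860.00 = 86.18 mm.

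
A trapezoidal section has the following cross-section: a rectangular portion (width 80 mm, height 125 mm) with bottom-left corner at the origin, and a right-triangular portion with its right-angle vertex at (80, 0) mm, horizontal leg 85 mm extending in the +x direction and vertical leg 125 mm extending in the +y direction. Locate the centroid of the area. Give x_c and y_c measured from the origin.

x_c = 63.71 mm, y_c = 55.27 mm

rectangular portion: A = 80 × 125 = 10000.00, centroid at (40.00, 62.50).
triangular portion: A = ½·85·125 = 5312.50, centroid at (108.33, 41.67).
ΣA = 15312.50 mm², ΣAx_c = 975520.83 mm³, ΣAy_c = 846354.17 mm³.
x_c = 975520.83/15312.50 = 63.71 mm; y_c = 846354.17/15312.50 = 55.27 mm.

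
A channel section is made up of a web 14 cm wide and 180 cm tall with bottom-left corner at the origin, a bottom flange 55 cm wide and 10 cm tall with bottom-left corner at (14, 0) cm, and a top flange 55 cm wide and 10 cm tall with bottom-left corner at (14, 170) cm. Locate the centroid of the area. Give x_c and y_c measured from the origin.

x_c = 17.48 cm, y_c = 90.00 cm

web: A = 14 × 180 = 2520.00, centroid at (7.00, 90.00).
bottom flange: A = 55 × 10 = 550.00, centroid at (41.50, 5.00).
top flange: A = 55 × 10 = 550.00, centroid at (41.50, 175.00).
ΣA = 3620.00 cm², ΣAx_c = 63290.00 cm³, ΣAy_c = 325800.00 cm³.
x_c = 63290.00/3620.00 = 17.48 cm; y_c = 325800.00/3620.00 = 90.00 cm.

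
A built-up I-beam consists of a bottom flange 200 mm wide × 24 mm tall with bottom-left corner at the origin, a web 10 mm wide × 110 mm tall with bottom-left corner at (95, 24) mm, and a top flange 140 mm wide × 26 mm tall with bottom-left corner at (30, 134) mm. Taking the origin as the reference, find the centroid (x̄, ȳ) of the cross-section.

Part | A | x̄ᵢ | ȳᵢ | A·x̄ᵢ | A·ȳᵢ
bottom flange | 4800.00 | 100.00 | 12.00 | 480000.00 | 57600.00
web | 1100.00 | 100.00 | 79.00 | 110000.00 | 86900.00
top flange | 3640.00 | 100.00 | 147.00 | 364000.00 | 535080.00
Σ | 9540.00 |  |  | 954000.00 | 679580.00
x̄ = 954000.00 / 9540.00 = 100.00 mm
ȳ = 679580.00 / 9540.00 = 71.23 mm

x̄ = 100.00 mm, ȳ = 71.23 mm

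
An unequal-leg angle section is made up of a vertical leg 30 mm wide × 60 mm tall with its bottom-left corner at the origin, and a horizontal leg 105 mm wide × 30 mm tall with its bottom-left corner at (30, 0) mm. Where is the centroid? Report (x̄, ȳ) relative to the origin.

x̄ = 57.95 mm, ȳ = 20.45 mm

vertical leg: A = 30 × 60 = 1800.00, centroid at (15.00, 30.00).
horizontal leg: A = 105 × 30 = 3150.00, centroid at (82.50, 15.00).
ΣA = 4950.00 mm²
ΣAx̄ = (1800.00)(15.00) + (3150.00)(82.50) = 286875.00 mm³
ΣAȳ = (1800.00)(30.00) + (3150.00)(15.00) = 101250.00 mm³
x̄ = 286875.00 / 4950.00 = 57.95 mm
ȳ = 101250.00 / 4950.00 = 20.45 mm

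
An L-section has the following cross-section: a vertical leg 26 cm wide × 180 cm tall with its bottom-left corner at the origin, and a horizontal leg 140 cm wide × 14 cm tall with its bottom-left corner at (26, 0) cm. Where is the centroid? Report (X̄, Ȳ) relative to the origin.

X̄ = 37.50 cm, Ȳ = 65.50 cm

vertical leg: A = 26 × 180 = 4680.00, centroid at (13.00, 90.00).
horizontal leg: A = 140 × 14 = 1960.00, centroid at (96.00, 7.00).
ΣA = 6640.00 cm²
ΣAX̄ = (4680.00)(13.00) + (1960.00)(96.00) = 249000.00 cm³
ΣAȲ = (4680.00)(90.00) + (1960.00)(7.00) = 434920.00 cm³
X̄ = 249000.00 / 6640.00 = 37.50 cm
Ȳ = 434920.00 / 6640.00 = 65.50 cm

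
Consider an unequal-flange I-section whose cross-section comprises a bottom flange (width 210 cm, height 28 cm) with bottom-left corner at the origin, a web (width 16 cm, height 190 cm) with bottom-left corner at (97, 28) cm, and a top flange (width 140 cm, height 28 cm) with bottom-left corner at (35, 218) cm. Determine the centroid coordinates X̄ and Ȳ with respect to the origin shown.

bottom flange: A = 210 × 28 = 5880.00, centroid at (105.00, 14.00).
web: A = 16 × 190 = 3040.00, centroid at (105.00, 123.00).
top flange: A = 140 × 28 = 3920.00, centroid at (105.00, 232.00).
ΣA = 12840.00 cm²
ΣAX̄ = (5880.00)(105.00) + (3040.00)(105.00) + (3920.00)(105.00) = 1348200.00 cm³
ΣAȲ = (5880.00)(14.00) + (3040.00)(123.00) + (3920.00)(232.00) = 1365680.00 cm³
X̄ = 1348200.00 / 12840.00 = 105.00 cm
Ȳ = 1365680.00 / 12840.00 = 106.36 cm

X̄ = 105.00 cm, Ȳ = 106.36 cm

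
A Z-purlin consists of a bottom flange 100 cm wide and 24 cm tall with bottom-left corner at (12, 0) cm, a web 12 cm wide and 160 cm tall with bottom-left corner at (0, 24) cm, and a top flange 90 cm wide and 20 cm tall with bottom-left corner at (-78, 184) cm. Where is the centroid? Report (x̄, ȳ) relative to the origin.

x̄ = 16.49 cm, ȳ = 94.39 cm

bottom flange: A = 100 × 24 = 2400.00, centroid at (62.00, 12.00).
web: A = 12 × 160 = 1920.00, centroid at (6.00, 104.00).
top flange: A = 90 × 20 = 1800.00, centroid at (-33.00, 194.00).
ΣA = 6120.00 cm²
ΣAx̄ = (2400.00)(62.00) + (1920.00)(6.00) + (1800.00)(-33.00) = 100920.00 cm³
ΣAȳ = (2400.00)(12.00) + (1920.00)(104.00) + (1800.00)(194.00) = 577680.00 cm³
x̄ = 100920.00 / 6120.00 = 16.49 cm
ȳ = 577680.00 / 6120.00 = 94.39 cm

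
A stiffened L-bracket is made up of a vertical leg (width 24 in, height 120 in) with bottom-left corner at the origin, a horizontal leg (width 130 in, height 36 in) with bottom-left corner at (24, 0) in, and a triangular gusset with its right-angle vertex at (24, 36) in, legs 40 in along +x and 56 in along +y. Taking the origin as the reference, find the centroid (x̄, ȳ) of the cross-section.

x̄ = 56.78 in, ȳ = 36.67 in

vertical leg: A = 24 × 120 = 2880.00, centroid at (12.00, 60.00).
horizontal leg: A = 130 × 36 = 4680.00, centroid at (89.00, 18.00).
gusset: A = ½·40·56 = 1120.00, centroid at (37.33, 54.67).
ΣA = 8680.00 in²
ΣAx̄ = (2880.00)(12.00) + (4680.00)(89.00) + (1120.00)(37.33) = 492893.33 in³
ΣAȳ = (2880.00)(60.00) + (4680.00)(18.00) + (1120.00)(54.67) = 318266.67 in³
x̄ = 492893.33 / 8680.00 = 56.78 in
ȳ = 318266.67 / 8680.00 = 36.67 in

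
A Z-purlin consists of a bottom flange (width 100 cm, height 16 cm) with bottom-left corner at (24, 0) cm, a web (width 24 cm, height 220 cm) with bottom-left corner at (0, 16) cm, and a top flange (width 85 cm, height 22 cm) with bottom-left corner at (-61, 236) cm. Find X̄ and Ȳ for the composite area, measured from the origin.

Part | A | x̄ᵢ | ȳᵢ | A·x̄ᵢ | A·ȳᵢ
bottom flange | 1600.00 | 74.00 | 8.00 | 118400.00 | 12800.00
web | 5280.00 | 12.00 | 126.00 | 63360.00 | 665280.00
top flange | 1870.00 | -18.50 | 247.00 | -34595.00 | 461890.00
Σ | 8750.00 |  |  | 147165.00 | 1139970.00
X̄ = 147165.00 / 8750.00 = 16.82 cm
Ȳ = 1139970.00 / 8750.00 = 130.28 cm

X̄ = 16.82 cm, Ȳ = 130.28 cm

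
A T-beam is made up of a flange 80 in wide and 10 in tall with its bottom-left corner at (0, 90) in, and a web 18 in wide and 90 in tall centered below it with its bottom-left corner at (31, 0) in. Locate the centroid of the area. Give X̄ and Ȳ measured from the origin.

X̄ = 40.00 in, Ȳ = 61.53 in

web: A = 18 × 90 = 1620.00, centroid at (40.00, 45.00).
flange: A = 80 × 10 = 800.00, centroid at (40.00, 95.00).
ΣA = 2420.00 in², ΣAX̄ = 96800.00 in³, ΣAȲ = 148900.00 in³.
X̄ = 96800.00/2420.00 = 40.00 in; Ȳ = 148900.00/2420.00 = 61.53 in.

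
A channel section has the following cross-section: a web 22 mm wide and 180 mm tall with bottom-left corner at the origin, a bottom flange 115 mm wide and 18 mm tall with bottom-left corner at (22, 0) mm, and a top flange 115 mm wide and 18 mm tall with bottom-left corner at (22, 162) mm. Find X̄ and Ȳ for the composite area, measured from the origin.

web: A = 22 × 180 = 3960.00, centroid at (11.00, 90.00).
bottom flange: A = 115 × 18 = 2070.00, centroid at (79.50, 9.00).
top flange: A = 115 × 18 = 2070.00, centroid at (79.50, 171.00).
ΣA = 8100.00 mm², ΣAX̄ = 372690.00 mm³, ΣAȲ = 729000.00 mm³.
X̄ = 372690.00/8100.00 = 46.01 mm; Ȳ = 729000.00/8100.00 = 90.00 mm.

X̄ = 46.01 mm, Ȳ = 90.00 mm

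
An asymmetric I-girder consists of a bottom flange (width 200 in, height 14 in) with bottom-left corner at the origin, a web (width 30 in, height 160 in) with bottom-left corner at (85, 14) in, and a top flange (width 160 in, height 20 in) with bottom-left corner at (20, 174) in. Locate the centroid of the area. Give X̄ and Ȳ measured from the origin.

bottom flange: A = 200 × 14 = 2800.00, centroid at (100.00, 7.00).
web: A = 30 × 160 = 4800.00, centroid at (100.00, 94.00).
top flange: A = 160 × 20 = 3200.00, centroid at (100.00, 184.00).
ΣA = 10800.00 in², ΣAX̄ = 1080000.00 in³, ΣAȲ = 1059600.00 in³.
X̄ = 1080000.00/10800.00 = 100.00 in; Ȳ = 1059600.00/10800.00 = 98.11 in.

X̄ = 100.00 in, Ȳ = 98.11 in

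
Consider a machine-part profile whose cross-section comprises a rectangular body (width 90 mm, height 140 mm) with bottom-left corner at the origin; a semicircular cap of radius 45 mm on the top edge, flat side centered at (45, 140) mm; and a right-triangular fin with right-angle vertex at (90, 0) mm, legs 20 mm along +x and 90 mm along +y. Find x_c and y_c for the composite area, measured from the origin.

x_c = 47.79 mm, y_c = 84.83 mm

Part | A | x̄ᵢ | ȳᵢ | A·x̄ᵢ | A·ȳᵢ
rectangular body | 12600.00 | 45.00 | 70.00 | 567000.00 | 882000.00
semicircular top | 3180.86 | 45.00 | 159.10 | 143138.82 | 506070.76
triangular fin | 900.00 | 96.67 | 30.00 | 87000.00 | 27000.00
Σ | 16680.86 |  |  | 797138.82 | 1415070.76
x_c = 797138.82 / 16680.86 = 47.79 mm
y_c = 1415070.76 / 16680.86 = 84.83 mm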